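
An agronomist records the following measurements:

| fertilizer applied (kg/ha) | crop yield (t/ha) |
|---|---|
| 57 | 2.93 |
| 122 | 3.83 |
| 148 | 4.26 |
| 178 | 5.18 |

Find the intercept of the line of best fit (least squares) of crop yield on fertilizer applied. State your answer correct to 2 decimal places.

n = 4, Σx = 505, Σy = 16.2, Σxy = 2186.79, Σx² = 71721
Sxx = Σx² − (Σx)²/n = 71721 − 63756.25 = 7964.75
Sxy = Σxy − (Σx)(Σy)/n = 2186.79 − 2045.25 = 141.54
b = Sxy/Sxx = 141.54/7964.75 = 0.017771
a = ȳ − b·x̄ = 4.05 − 0.017771·126.25 = 1.806436

1.81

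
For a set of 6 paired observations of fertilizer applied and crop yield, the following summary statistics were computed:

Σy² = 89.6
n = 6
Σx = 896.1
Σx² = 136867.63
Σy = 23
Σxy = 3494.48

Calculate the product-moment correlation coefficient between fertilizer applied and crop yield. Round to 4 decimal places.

Sxx = Σx² − (Σx)²/n = 136867.63 − 133832.535 = 3035.095
Sxy = Σxy − (Σx)(Σy)/n = 3494.48 − 3435.05 = 59.43
Syy = Σy² − (Σy)²/n = 89.6 − 88.166667 = 1.433333
r = Sxy/√(Sxx·Syy) = 59.43/√(4350.302833) = 59.43/65.956826 = 0.901044

0.9010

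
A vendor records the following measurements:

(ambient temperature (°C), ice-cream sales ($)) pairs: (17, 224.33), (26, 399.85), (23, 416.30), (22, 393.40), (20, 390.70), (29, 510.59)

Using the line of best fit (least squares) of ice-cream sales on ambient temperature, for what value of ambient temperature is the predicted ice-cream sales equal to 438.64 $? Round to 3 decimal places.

n = 6, Σx = 137, Σy = 2335.17, Σxy = 55060.52, Σx² = 3219
Sxx = Σx² − (Σx)²/n = 3219 − 3128.166667 = 90.833333
Sxy = Σxy − (Σx)(Σy)/n = 55060.52 − 53319.715 = 1740.805
b = Sxy/Sxx = 1740.805/90.833333 = 19.164826
a = ȳ − b·x̄ = 389.195 − 19.164826·22.833333 = -48.401853
Set a + b·x = 438.64: x = (438.64 − (-48.401853)) / 19.164826 = 25.413320

25.413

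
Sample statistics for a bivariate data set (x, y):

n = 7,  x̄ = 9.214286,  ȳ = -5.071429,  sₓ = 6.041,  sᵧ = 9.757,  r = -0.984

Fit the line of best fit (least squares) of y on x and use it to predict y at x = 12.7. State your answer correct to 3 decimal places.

-10.611

b = r · sᵧ/sₓ = -0.984 · 9.757/6.041 = -1.589288
a = ȳ − b·x̄ = -5.071429 − (-1.589288)·9.214286 = 9.572724
ŷ(12.7) = a + b·12.7 = 9.572724 + (-1.589288)·12.7 = -10.611232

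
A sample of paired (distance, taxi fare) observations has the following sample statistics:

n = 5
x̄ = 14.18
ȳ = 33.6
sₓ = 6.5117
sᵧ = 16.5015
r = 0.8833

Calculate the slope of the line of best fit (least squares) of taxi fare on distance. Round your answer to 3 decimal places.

2.238

b = r · sᵧ/sₓ = 0.8833 · 16.5015/6.5117 = 2.238398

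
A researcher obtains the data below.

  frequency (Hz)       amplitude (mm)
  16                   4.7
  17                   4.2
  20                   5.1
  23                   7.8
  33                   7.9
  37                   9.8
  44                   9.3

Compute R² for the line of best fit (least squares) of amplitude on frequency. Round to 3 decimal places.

0.830

n = 7, Σx = 190, Σy = 48.8, Σxy = 1460.5, Σx² = 5868, Σy² = 371.52
Sxx = Σx² − (Σx)²/n = 5868 − 5157.142857 = 710.857143
Sxy = Σxy − (Σx)(Σy)/n = 1460.5 − 1324.571429 = 135.928571
Syy = Σy² − (Σy)²/n = 371.52 − 340.205714 = 31.314286
R² = Sxy²/(Sxx·Syy) = (135.928571)²/(710.857143·31.314286) = 0.830035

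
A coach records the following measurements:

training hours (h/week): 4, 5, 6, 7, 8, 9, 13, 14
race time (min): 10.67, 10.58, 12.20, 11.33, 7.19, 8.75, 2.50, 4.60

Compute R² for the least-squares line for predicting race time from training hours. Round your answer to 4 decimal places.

0.7994

n = 8, Σx = 66, Σy = 67.82, Σxy = 481.26, Σx² = 636, Σy² = 658.6628
Sxx = Σx² − (Σx)²/n = 636 − 544.5 = 91.5
Sxy = Σxy − (Σx)(Σy)/n = 481.26 − 559.515 = -78.255
Syy = Σy² − (Σy)²/n = 658.6628 − 574.94405 = 83.71875
R² = Sxy²/(Sxx·Syy) = (-78.255)²/(91.5·83.71875) = 0.799430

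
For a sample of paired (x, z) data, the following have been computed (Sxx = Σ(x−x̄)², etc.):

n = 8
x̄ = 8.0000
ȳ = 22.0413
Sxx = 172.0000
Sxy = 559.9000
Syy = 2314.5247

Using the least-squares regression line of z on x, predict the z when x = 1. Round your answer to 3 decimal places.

b = Sxy/Sxx = 559.9/172 = 3.255233
a = ȳ − b·x̄ = 22.0413 − 3.255233·8 = -4.000560
ŷ(1) = a + b·1 = -4.000560 + 3.255233·1 = -0.745328

-0.745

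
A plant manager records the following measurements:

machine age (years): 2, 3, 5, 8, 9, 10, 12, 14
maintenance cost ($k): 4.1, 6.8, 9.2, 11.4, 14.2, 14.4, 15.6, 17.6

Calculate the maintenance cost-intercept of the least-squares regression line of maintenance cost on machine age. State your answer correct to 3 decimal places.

n = 8, Σx = 63, Σy = 93.3, Σxy = 871.2, Σx² = 623
Sxx = Σx² − (Σx)²/n = 623 − 496.125 = 126.875
Sxy = Σxy − (Σx)(Σy)/n = 871.2 − 734.7375 = 136.4625
b = Sxy/Sxx = 136.4625/126.875 = 1.075567
a = ȳ − b·x̄ = 11.6625 − 1.075567·7.875 = 3.192414

3.192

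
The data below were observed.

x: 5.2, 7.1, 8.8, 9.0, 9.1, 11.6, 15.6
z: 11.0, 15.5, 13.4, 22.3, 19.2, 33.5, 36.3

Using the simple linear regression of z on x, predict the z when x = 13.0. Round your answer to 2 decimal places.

n = 7, Σx = 66.4, Σy = 151.2, Σxy = 1615.47, Σx² = 696.62
Sxx = Σx² − (Σx)²/n = 696.62 − 629.851429 = 66.768571
Sxy = Σxy − (Σx)(Σy)/n = 1615.47 − 1434.24 = 181.23
b = Sxy/Sxx = 181.23/66.768571 = 2.714301
a = ȳ − b·x̄ = 21.6 − 2.714301·9.485714 = -4.147084
ŷ(13.0) = a + b·13.0 = -4.147084 + 2.714301·13 = 31.138829

31.14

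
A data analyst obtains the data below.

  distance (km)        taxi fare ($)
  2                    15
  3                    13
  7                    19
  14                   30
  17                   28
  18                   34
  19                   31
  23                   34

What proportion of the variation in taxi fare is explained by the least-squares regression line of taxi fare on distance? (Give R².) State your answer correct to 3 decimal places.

n = 8, Σx = 103, Σy = 204, Σxy = 3081, Σx² = 1761, Σy² = 5712
Sxx = Σx² − (Σx)²/n = 1761 − 1326.125 = 434.875
Sxy = Σxy − (Σx)(Σy)/n = 3081 − 2626.5 = 454.5
Syy = Σy² − (Σy)²/n = 5712 − 5202 = 510
R² = Sxy²/(Sxx·Syy) = (454.5)²/(434.875·510) = 0.931393

0.931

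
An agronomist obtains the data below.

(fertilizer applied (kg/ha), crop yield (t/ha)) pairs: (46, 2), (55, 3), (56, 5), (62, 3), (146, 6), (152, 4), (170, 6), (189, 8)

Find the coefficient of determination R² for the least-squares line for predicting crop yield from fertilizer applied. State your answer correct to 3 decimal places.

n = 8, Σx = 876, Σy = 37, Σxy = 4739, Σx² = 121162, Σy² = 199
Sxx = Σx² − (Σx)²/n = 121162 − 95922 = 25240
Sxy = Σxy − (Σx)(Σy)/n = 4739 − 4051.5 = 687.5
Syy = Σy² − (Σy)²/n = 199 − 171.125 = 27.875
R² = Sxy²/(Sxx·Syy) = (687.5)²/(25240·27.875) = 0.671802

0.672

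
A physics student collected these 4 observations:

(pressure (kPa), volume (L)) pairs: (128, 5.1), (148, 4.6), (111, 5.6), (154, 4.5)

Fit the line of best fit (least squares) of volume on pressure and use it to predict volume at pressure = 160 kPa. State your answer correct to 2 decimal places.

n = 4, Σx = 541, Σy = 19.8, Σxy = 2648.2, Σx² = 74325
Sxx = Σx² − (Σx)²/n = 74325 − 73170.25 = 1154.75
Sxy = Σxy − (Σx)(Σy)/n = 2648.2 − 2677.95 = -29.75
b = Sxy/Sxx = -29.75/1154.75 = -0.025763
a = ȳ − b·x̄ = 4.95 − (-0.025763)·135.25 = 8.434466
ŷ(160) = a + b·160 = 8.434466 + (-0.025763)·160 = 4.312362

4.31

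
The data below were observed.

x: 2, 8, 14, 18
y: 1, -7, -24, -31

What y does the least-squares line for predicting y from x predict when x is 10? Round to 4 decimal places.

n = 4, Σx = 42, Σy = -61, Σxy = -948, Σx² = 588
Sxx = Σx² − (Σx)²/n = 588 − 441 = 147
Sxy = Σxy − (Σx)(Σy)/n = -948 − (-640.5) = -307.5
b = Sxy/Sxx = -307.5/147 = -2.091837
a = ȳ − b·x̄ = -15.25 − (-2.091837)·10.5 = 6.714286
ŷ(10) = a + b·10 = 6.714286 + (-2.091837)·10 = -14.204082

-14.2041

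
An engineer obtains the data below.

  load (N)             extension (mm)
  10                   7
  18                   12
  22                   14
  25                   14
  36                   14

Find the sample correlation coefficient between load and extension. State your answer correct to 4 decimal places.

0.8096

n = 5, Σx = 111, Σy = 61, Σxy = 1448, Σx² = 2829, Σy² = 781
Sxx = Σx² − (Σx)²/n = 2829 − 2464.2 = 364.8
Sxy = Σxy − (Σx)(Σy)/n = 1448 − 1354.2 = 93.8
Syy = Σy² − (Σy)²/n = 781 − 744.2 = 36.8
r = Sxy/√(Sxx·Syy) = 93.8/√(13424.64) = 93.8/115.864749 = 0.809565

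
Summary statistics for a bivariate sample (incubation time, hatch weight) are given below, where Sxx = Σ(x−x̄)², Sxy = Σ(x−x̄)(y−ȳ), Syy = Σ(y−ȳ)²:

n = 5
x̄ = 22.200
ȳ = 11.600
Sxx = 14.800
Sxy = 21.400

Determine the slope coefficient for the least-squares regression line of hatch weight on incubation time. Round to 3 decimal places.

1.446

b = Sxy/Sxx = 21.4/14.8 = 1.445946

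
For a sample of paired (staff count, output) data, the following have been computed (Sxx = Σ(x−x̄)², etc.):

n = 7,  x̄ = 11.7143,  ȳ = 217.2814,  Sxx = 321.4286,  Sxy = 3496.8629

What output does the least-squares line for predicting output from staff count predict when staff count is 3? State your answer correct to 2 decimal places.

b = Sxy/Sxx = 3496.8629/321.4286 = 10.879128
a = ȳ − b·x̄ = 217.2814 − 10.879128·11.7143 = 89.840030
ŷ(3) = a + b·3 = 89.840030 + 10.879128·3 = 122.477414

122.48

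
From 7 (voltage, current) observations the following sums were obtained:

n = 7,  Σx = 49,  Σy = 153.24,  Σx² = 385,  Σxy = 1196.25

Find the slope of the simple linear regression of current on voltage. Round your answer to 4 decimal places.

2.9421

Sxx = Σx² − (Σx)²/n = 385 − 343 = 42
Sxy = Σxy − (Σx)(Σy)/n = 1196.25 − 1072.68 = 123.57
b = Sxy/Sxx = 123.57/42 = 2.942143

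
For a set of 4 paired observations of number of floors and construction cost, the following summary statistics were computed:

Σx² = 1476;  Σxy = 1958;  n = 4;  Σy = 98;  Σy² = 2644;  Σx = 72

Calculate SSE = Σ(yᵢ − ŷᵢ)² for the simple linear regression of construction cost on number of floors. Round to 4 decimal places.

33.9111

Sxx = Σx² − (Σx)²/n = 1476 − 1296 = 180
Sxy = Σxy − (Σx)(Σy)/n = 1958 − 1764 = 194
Syy = Σy² − (Σy)²/n = 2644 − 2401 = 243
b = Sxy/Sxx = 194/180 = 1.077778
SSE = Syy − b·Sxy = 243 − 1.077778·194 = 33.911111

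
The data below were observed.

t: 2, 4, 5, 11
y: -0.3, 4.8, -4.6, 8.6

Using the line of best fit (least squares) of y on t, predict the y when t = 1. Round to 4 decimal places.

n = 4, Σx = 22, Σy = 8.5, Σxy = 90.2, Σx² = 166
Sxx = Σx² − (Σx)²/n = 166 − 121 = 45
Sxy = Σxy − (Σx)(Σy)/n = 90.2 − 46.75 = 43.45
b = Sxy/Sxx = 43.45/45 = 0.965556
a = ȳ − b·x̄ = 2.125 − 0.965556·5.5 = -3.185556
ŷ(1) = a + b·1 = -3.185556 + 0.965556·1 = -2.22

-2.2200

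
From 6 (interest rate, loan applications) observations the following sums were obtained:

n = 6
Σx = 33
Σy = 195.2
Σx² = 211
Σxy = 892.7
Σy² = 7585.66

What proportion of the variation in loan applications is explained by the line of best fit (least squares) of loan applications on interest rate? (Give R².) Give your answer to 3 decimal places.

0.898

Sxx = Σx² − (Σx)²/n = 211 − 181.5 = 29.5
Sxy = Σxy − (Σx)(Σy)/n = 892.7 − 1073.6 = -180.9
Syy = Σy² − (Σy)²/n = 7585.66 − 6350.506667 = 1235.153333
R² = Sxy²/(Sxx·Syy) = (-180.9)²/(29.5·1235.153333) = 0.898120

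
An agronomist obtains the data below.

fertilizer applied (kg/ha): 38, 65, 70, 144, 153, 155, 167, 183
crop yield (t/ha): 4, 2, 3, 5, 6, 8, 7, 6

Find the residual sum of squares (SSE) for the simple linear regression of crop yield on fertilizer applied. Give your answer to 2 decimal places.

n = 8, Σx = 975, Σy = 41, Σxy = 5637, Σx² = 140117, Σy² = 239
Sxx = Σx² − (Σx)²/n = 140117 − 118828.125 = 21288.875
Sxy = Σxy − (Σx)(Σy)/n = 5637 − 4996.875 = 640.125
Syy = Σy² − (Σy)²/n = 239 − 210.125 = 28.875
b = Sxy/Sxx = 640.125/21288.875 = 0.030069
SSE = Syy − b·Sxy = 28.875 − 0.030069·640.125 = 9.627388

9.63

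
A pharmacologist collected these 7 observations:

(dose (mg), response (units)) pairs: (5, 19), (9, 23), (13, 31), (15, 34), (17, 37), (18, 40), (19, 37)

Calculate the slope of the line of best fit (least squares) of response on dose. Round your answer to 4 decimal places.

1.5000

n = 7, Σx = 96, Σy = 221, Σxy = 3267, Σx² = 1474
Sxx = Σx² − (Σx)²/n = 1474 − 1316.571429 = 157.428571
Sxy = Σxy − (Σx)(Σy)/n = 3267 − 3030.857143 = 236.142857
b = Sxy/Sxx = 236.142857/157.428571 = 1.5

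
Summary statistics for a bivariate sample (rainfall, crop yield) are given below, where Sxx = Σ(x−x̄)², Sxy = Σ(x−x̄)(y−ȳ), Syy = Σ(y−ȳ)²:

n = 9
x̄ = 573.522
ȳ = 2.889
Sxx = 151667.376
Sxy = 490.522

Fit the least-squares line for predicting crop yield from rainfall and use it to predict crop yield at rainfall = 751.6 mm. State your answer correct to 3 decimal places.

3.465

b = Sxy/Sxx = 490.522/151667.376 = 0.003234
a = ȳ − b·x̄ = 2.889 − 0.003234·573.522 = 1.034118
ŷ(751.6) = a + b·751.6 = 1.034118 + 0.003234·751.6 = 3.464939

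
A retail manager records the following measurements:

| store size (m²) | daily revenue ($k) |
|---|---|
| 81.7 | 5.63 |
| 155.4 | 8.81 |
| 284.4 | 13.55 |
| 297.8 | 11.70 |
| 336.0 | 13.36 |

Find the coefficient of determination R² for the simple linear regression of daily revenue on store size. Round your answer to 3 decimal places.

n = 5, Σx = 1155.3, Σy = 53.05, Σxy = 13655.885, Σx² = 313288.25, Σy² = 608.2951
Sxx = Σx² − (Σx)²/n = 313288.25 − 266943.618 = 46344.632
Sxy = Σxy − (Σx)(Σy)/n = 13655.885 − 12257.733 = 1398.152
Syy = Σy² − (Σy)²/n = 608.2951 − 562.8605 = 45.4346
R² = Sxy²/(Sxx·Syy) = (1398.152)²/(46344.632·45.4346) = 0.928373

0.928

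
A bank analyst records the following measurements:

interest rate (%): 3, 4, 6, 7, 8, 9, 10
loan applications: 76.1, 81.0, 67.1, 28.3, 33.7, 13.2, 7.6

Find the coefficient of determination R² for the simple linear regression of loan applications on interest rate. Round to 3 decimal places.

0.899

n = 7, Σx = 47, Σy = 307, Σxy = 1617.4, Σx² = 355, Σy² = 19023.2
Sxx = Σx² − (Σx)²/n = 355 − 315.571429 = 39.428571
Sxy = Σxy − (Σx)(Σy)/n = 1617.4 − 2061.285714 = -443.885714
Syy = Σy² − (Σy)²/n = 19023.2 − 13464.142857 = 5559.057143
R² = Sxy²/(Sxx·Syy) = (-443.885714)²/(39.428571·5559.057143) = 0.898939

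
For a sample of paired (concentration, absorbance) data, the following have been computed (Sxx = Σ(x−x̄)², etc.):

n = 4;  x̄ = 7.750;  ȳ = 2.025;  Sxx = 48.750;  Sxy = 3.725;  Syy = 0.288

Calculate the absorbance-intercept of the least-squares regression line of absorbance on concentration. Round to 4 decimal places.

b = Sxy/Sxx = 3.725/48.75 = 0.076410
a = ȳ − b·x̄ = 2.025 − 0.076410·7.75 = 1.432821

1.4328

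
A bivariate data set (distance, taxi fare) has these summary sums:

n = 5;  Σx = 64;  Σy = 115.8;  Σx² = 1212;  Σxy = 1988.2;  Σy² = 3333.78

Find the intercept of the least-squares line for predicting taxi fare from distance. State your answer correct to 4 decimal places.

6.6725

Sxx = Σx² − (Σx)²/n = 1212 − 819.2 = 392.8
Sxy = Σxy − (Σx)(Σy)/n = 1988.2 − 1482.24 = 505.96
b = Sxy/Sxx = 505.96/392.8 = 1.288086
a = ȳ − b·x̄ = 23.16 − 1.288086·12.8 = 6.672505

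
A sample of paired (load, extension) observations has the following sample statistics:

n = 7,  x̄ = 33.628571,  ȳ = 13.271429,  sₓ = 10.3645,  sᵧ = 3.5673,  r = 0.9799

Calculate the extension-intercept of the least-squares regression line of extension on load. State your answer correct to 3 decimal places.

b = r · sᵧ/sₓ = 0.9799 · 3.5673/10.3645 = 0.337266
a = ȳ − b·x̄ = 13.271429 − 0.337266·33.628571 = 1.929643

1.930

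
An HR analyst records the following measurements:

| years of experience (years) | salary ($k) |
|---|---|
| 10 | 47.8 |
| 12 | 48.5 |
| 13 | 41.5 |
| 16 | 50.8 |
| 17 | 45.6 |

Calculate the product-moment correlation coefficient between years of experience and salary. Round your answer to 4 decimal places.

0.0588

n = 5, Σx = 68, Σy = 234.2, Σxy = 3187.5, Σx² = 958, Σy² = 11019.34
Sxx = Σx² − (Σx)²/n = 958 − 924.8 = 33.2
Sxy = Σxy − (Σx)(Σy)/n = 3187.5 − 3185.12 = 2.38
Syy = Σy² − (Σy)²/n = 11019.34 − 10969.928 = 49.412
r = Sxy/√(Sxx·Syy) = 2.38/√(1640.4784) = 2.38/40.502820 = 0.058761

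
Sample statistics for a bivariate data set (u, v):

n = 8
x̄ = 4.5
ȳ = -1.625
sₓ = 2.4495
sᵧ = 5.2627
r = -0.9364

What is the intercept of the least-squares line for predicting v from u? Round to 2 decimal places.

b = r · sᵧ/sₓ = -0.9364 · 5.2627/2.4495 = -2.011836
a = ȳ − b·x̄ = -1.625 − (-2.011836)·4.5 = 7.428262

7.43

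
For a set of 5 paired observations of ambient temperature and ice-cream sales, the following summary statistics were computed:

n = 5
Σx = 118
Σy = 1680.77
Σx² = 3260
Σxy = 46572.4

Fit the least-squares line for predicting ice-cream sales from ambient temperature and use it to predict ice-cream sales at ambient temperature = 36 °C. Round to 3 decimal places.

516.367

Sxx = Σx² − (Σx)²/n = 3260 − 2784.8 = 475.2
Sxy = Σxy − (Σx)(Σy)/n = 46572.4 − 39666.172 = 6906.228
b = Sxy/Sxx = 6906.228/475.2 = 14.533308
a = ȳ − b·x̄ = 336.154 − 14.533308·23.6 = -6.832071
ŷ(36) = a + b·36 = -6.832071 + 14.533308·36 = 516.367020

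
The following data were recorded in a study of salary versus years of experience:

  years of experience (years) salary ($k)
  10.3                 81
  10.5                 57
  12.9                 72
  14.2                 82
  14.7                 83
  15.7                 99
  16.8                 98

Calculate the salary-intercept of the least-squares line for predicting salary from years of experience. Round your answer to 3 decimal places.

17.536

n = 7, Σx = 95.1, Σy = 572, Σxy = 7946.8, Σx² = 1329.21
Sxx = Σx² − (Σx)²/n = 1329.21 − 1292.001429 = 37.208571
Sxy = Σxy − (Σx)(Σy)/n = 7946.8 − 7771.028571 = 175.771429
b = Sxy/Sxx = 175.771429/37.208571 = 4.723950
a = ȳ − b·x̄ = 81.714286 − 4.723950·13.585714 = 17.536052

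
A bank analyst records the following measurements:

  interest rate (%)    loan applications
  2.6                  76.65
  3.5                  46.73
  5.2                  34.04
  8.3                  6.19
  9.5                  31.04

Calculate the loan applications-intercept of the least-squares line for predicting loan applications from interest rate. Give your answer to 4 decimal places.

n = 5, Σx = 29.1, Σy = 194.65, Σxy = 886.11, Σx² = 205.19
Sxx = Σx² − (Σx)²/n = 205.19 − 169.362 = 35.828
Sxy = Σxy − (Σx)(Σy)/n = 886.11 − 1132.863 = -246.753
b = Sxy/Sxx = -246.753/35.828 = -6.887155
a = ȳ − b·x̄ = 38.93 − (-6.887155)·5.82 = 79.013244

79.0132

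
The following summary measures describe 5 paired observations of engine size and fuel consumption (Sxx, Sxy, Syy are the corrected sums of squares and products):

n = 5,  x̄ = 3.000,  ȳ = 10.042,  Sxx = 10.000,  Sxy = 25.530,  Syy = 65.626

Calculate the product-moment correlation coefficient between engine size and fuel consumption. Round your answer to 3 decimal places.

0.997

r = Sxy/√(Sxx·Syy) = 25.53/√(656.26) = 25.53/25.617572 = 0.996582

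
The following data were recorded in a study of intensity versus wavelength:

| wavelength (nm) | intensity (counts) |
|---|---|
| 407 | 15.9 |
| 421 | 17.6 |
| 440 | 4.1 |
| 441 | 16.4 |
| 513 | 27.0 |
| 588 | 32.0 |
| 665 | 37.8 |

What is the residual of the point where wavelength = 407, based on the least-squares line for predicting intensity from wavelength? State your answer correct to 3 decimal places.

n = 7, Σx = 3475, Σy = 150.8, Σxy = 80721.3, Σx² = 1782109
Sxx = Σx² − (Σx)²/n = 1782109 − 1725089.285714 = 57019.714286
Sxy = Σxy − (Σx)(Σy)/n = 80721.3 − 74861.428571 = 5859.871429
b = Sxy/Sxx = 5859.871429/57019.714286 = 0.102769
a = ȳ − b·x̄ = 21.542857 − 0.102769·496.428571 = -29.474719
ŷ(407) = -29.474719 + 0.102769·407 = 12.352353
residual = y − ŷ = 15.9 − 12.352353 = 3.547647

3.548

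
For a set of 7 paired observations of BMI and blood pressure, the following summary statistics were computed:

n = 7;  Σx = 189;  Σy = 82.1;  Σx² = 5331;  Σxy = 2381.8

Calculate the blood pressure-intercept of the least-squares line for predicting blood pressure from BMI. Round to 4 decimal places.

Sxx = Σx² − (Σx)²/n = 5331 − 5103 = 228
Sxy = Σxy − (Σx)(Σy)/n = 2381.8 − 2216.7 = 165.1
b = Sxy/Sxx = 165.1/228 = 0.724123
a = ȳ − b·x̄ = 11.728571 − 0.724123·27 = -7.822744

-7.8227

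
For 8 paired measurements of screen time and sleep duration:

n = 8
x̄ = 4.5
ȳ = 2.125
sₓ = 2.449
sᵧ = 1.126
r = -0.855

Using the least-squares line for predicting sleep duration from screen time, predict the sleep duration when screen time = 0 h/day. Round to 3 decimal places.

b = r · sᵧ/sₓ = -0.855 · 1.126/2.449 = -0.393111
a = ȳ − b·x̄ = 2.125 − (-0.393111)·4.5 = 3.894002
ŷ(0) = a + b·0 = 3.894002 + (-0.393111)·0 = 3.894002

3.894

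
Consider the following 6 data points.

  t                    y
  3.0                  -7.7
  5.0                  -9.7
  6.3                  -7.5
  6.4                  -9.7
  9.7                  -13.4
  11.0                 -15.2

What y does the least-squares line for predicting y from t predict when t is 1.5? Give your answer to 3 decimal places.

-5.384

n = 6, Σx = 41.4, Σy = -63.2, Σxy = -478.11, Σx² = 329.74
Sxx = Σx² − (Σx)²/n = 329.74 − 285.66 = 44.08
Sxy = Σxy − (Σx)(Σy)/n = -478.11 − (-436.08) = -42.03
b = Sxy/Sxx = -42.03/44.08 = -0.953494
a = ȳ − b·x̄ = -10.533333 − (-0.953494)·6.9 = -3.954227
ŷ(1.5) = a + b·1.5 = -3.954227 + (-0.953494)·1.5 = -5.384468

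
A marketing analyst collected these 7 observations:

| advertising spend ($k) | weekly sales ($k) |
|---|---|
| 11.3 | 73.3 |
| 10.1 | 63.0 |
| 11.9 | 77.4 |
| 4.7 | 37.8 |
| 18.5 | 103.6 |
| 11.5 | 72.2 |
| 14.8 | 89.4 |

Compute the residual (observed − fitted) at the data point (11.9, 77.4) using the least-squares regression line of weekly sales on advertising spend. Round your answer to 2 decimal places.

3.24

n = 7, Σx = 82.8, Σy = 516.7, Σxy = 6633.33, Σx² = 1086.94
Sxx = Σx² − (Σx)²/n = 1086.94 − 979.405714 = 107.534286
Sxy = Σxy − (Σx)(Σy)/n = 6633.33 − 6111.822857 = 521.507143
b = Sxy/Sxx = 521.507143/107.534286 = 4.849682
a = ȳ − b·x̄ = 73.814286 − 4.849682·11.828571 = 16.449470
ŷ(11.9) = 16.449470 + 4.849682·11.9 = 74.160692
residual = y − ŷ = 77.4 − 74.160692 = 3.239308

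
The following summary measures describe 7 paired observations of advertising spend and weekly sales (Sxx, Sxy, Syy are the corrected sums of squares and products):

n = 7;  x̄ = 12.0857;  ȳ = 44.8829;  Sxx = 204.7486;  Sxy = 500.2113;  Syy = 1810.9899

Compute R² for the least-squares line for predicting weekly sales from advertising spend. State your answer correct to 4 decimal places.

R² = Sxy²/(Sxx·Syy) = (500.2113)²/(204.7486·1810.9899) = 0.674792

0.6748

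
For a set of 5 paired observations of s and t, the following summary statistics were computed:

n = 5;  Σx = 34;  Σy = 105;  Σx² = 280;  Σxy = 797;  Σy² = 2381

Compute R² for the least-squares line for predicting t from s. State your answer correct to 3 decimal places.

0.802

Sxx = Σx² − (Σx)²/n = 280 − 231.2 = 48.8
Sxy = Σxy − (Σx)(Σy)/n = 797 − 714 = 83
Syy = Σy² − (Σy)²/n = 2381 − 2205 = 176
R² = Sxy²/(Sxx·Syy) = (83)²/(48.8·176) = 0.802091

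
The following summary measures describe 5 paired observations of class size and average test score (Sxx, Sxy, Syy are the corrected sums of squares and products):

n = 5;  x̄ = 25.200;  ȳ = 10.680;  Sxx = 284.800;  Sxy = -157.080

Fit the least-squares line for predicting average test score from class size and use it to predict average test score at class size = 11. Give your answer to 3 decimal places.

b = Sxy/Sxx = -157.08/284.8 = -0.551545
a = ȳ − b·x̄ = 10.68 − (-0.551545)·25.2 = 24.578933
ŷ(11) = a + b·11 = 24.578933 + (-0.551545)·11 = 18.511938

18.512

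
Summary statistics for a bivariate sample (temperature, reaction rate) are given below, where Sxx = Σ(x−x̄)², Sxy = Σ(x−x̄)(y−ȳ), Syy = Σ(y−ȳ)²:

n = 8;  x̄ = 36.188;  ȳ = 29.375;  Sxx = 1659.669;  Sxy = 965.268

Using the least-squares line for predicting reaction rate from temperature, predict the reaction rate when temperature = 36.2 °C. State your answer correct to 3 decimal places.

b = Sxy/Sxx = 965.268/1659.669 = 0.581603
a = ȳ − b·x̄ = 29.375 − 0.581603·36.188 = 8.327961
ŷ(36.2) = a + b·36.2 = 8.327961 + 0.581603·36.2 = 29.381979

29.382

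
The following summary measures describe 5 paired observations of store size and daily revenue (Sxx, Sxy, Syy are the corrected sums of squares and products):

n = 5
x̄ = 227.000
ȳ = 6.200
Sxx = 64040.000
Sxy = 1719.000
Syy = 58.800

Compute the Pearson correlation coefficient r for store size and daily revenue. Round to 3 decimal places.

0.886

r = Sxy/√(Sxx·Syy) = 1719/√(3765552) = 1719/1940.503028 = 0.885853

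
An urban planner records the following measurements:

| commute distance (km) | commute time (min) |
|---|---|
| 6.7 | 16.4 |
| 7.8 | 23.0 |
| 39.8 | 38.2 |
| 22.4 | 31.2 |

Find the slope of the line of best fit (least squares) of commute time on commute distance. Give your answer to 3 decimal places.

0.586

n = 4, Σx = 76.7, Σy = 108.8, Σxy = 2508.52, Σx² = 2191.53
Sxx = Σx² − (Σx)²/n = 2191.53 − 1470.7225 = 720.8075
Sxy = Σxy − (Σx)(Σy)/n = 2508.52 − 2086.24 = 422.28
b = Sxy/Sxx = 422.28/720.8075 = 0.585843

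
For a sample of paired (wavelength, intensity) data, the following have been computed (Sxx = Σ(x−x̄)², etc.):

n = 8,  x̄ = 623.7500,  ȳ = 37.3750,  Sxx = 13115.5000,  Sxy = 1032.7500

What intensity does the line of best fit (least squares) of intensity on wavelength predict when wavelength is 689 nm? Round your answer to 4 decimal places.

42.5130

b = Sxy/Sxx = 1032.75/13115.5 = 0.078743
a = ȳ − b·x̄ = 37.375 − 0.078743·623.75 = -11.740765
ŷ(689) = a + b·689 = -11.740765 + 0.078743·689 = 42.512962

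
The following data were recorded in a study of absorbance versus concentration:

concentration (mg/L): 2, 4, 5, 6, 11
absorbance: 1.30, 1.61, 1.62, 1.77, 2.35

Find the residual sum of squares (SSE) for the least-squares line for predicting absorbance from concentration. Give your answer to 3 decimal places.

n = 5, Σx = 28, Σy = 8.65, Σxy = 53.61, Σx² = 202, Σy² = 15.5619
Sxx = Σx² − (Σx)²/n = 202 − 156.8 = 45.2
Sxy = Σxy − (Σx)(Σy)/n = 53.61 − 48.44 = 5.17
Syy = Σy² − (Σy)²/n = 15.5619 − 14.9645 = 0.5974
b = Sxy/Sxx = 5.17/45.2 = 0.114381
SSE = Syy − b·Sxy = 0.5974 − 0.114381·5.17 = 0.006053

0.006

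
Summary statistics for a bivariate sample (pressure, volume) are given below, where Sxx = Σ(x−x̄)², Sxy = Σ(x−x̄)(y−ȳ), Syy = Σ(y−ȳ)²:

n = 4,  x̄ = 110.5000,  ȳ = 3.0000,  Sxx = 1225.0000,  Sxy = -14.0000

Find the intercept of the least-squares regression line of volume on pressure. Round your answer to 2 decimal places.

b = Sxy/Sxx = -14/1225 = -0.011429
a = ȳ − b·x̄ = 3 − (-0.011429)·110.5 = 4.262857

4.26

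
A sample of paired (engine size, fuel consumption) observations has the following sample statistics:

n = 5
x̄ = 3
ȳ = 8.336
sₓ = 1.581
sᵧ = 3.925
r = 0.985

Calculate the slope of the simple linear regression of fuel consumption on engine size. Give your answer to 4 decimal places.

2.4454

b = r · sᵧ/sₓ = 0.985 · 3.925/1.581 = 2.445367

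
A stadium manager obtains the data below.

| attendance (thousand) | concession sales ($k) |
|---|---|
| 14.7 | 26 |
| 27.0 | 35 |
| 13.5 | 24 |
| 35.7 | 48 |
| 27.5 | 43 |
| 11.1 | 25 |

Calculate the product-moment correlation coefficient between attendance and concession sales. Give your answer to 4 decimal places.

n = 6, Σx = 129.5, Σy = 201, Σxy = 4824.8, Σx² = 3281.29, Σy² = 7255
Sxx = Σx² − (Σx)²/n = 3281.29 − 2795.041667 = 486.248333
Sxy = Σxy − (Σx)(Σy)/n = 4824.8 − 4338.25 = 486.55
Syy = Σy² − (Σy)²/n = 7255 − 6733.5 = 521.5
r = Sxy/√(Sxx·Syy) = 486.55/√(253578.505833) = 486.55/503.565791 = 0.966209

0.9662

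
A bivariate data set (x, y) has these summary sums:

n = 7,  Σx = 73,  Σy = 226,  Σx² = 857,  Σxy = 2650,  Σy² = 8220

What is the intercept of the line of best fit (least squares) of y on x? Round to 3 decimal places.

0.346

Sxx = Σx² − (Σx)²/n = 857 − 761.285714 = 95.714286
Sxy = Σxy − (Σx)(Σy)/n = 2650 − 2356.857143 = 293.142857
b = Sxy/Sxx = 293.142857/95.714286 = 3.062687
a = ȳ − b·x̄ = 32.285714 − 3.062687·10.428571 = 0.346269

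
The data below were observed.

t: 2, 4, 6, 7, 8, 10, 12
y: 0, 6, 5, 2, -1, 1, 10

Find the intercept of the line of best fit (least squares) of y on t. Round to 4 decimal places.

0.3857

n = 7, Σx = 49, Σy = 23, Σxy = 190, Σx² = 413
Sxx = Σx² − (Σx)²/n = 413 − 343 = 70
Sxy = Σxy − (Σx)(Σy)/n = 190 − 161 = 29
b = Sxy/Sxx = 29/70 = 0.414286
a = ȳ − b·x̄ = 3.285714 − 0.414286·7 = 0.385714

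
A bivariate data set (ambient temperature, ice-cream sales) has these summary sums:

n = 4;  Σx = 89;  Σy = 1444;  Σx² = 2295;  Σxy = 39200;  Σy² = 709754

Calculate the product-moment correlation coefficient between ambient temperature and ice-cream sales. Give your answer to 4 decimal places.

0.9181

Sxx = Σx² − (Σx)²/n = 2295 − 1980.25 = 314.75
Sxy = Σxy − (Σx)(Σy)/n = 39200 − 32129 = 7071
Syy = Σy² − (Σy)²/n = 709754 − 521284 = 188470
r = Sxy/√(Sxx·Syy) = 7071/√(59320932.5) = 7071/7702.008342 = 0.918072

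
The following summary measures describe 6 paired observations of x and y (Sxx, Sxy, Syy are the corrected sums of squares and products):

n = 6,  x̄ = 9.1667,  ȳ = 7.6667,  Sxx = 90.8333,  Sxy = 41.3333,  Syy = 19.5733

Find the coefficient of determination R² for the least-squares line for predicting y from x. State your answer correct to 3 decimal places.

0.961

R² = Sxy²/(Sxx·Syy) = (41.3333)²/(90.8333·19.5733) = 0.960928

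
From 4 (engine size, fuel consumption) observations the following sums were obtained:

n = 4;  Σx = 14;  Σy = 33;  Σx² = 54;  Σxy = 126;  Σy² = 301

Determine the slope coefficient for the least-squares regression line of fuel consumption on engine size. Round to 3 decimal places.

Sxx = Σx² − (Σx)²/n = 54 − 49 = 5
Sxy = Σxy − (Σx)(Σy)/n = 126 − 115.5 = 10.5
b = Sxy/Sxx = 10.5/5 = 2.1

2.100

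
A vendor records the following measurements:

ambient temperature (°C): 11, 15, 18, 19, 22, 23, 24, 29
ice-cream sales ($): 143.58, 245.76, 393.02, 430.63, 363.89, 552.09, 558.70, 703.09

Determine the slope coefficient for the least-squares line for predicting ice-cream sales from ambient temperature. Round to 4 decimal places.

30.7193

n = 8, Σx = 161, Σy = 3390.76, Σxy = 75024.17, Σx² = 3461
Sxx = Σx² − (Σx)²/n = 3461 − 3240.125 = 220.875
Sxy = Σxy − (Σx)(Σy)/n = 75024.17 − 68239.045 = 6785.125
b = Sxy/Sxx = 6785.125/220.875 = 30.719298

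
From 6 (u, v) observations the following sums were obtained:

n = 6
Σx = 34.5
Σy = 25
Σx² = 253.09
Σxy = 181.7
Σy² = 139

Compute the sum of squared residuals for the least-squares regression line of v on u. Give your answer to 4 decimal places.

8.5114

Sxx = Σx² − (Σx)²/n = 253.09 − 198.375 = 54.715
Sxy = Σxy − (Σx)(Σy)/n = 181.7 − 143.75 = 37.95
Syy = Σy² − (Σy)²/n = 139 − 104.166667 = 34.833333
b = Sxy/Sxx = 37.95/54.715 = 0.693594
SSE = Syy − b·Sxy = 34.833333 − 0.693594·37.95 = 8.511438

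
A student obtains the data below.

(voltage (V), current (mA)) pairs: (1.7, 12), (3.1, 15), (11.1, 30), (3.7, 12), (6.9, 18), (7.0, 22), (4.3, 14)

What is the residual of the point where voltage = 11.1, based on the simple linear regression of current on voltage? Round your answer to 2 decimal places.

1.24

n = 7, Σx = 37.8, Σy = 123, Σxy = 782.7, Σx² = 264.5
Sxx = Σx² − (Σx)²/n = 264.5 − 204.12 = 60.38
Sxy = Σxy − (Σx)(Σy)/n = 782.7 − 664.2 = 118.5
b = Sxy/Sxx = 118.5/60.38 = 1.962570
a = ȳ − b·x̄ = 17.571429 − 1.962570·5.4 = 6.973548
ŷ(11.1) = 6.973548 + 1.962570·11.1 = 28.758080
residual = y − ŷ = 30 − 28.758080 = 1.241920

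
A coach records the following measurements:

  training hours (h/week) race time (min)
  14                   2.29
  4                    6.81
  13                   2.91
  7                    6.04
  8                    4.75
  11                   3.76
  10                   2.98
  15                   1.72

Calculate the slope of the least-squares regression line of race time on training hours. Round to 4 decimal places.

n = 8, Σx = 82, Σy = 31.26, Σxy = 274.37, Σx² = 940
Sxx = Σx² − (Σx)²/n = 940 − 840.5 = 99.5
Sxy = Σxy − (Σx)(Σy)/n = 274.37 − 320.415 = -46.045
b = Sxy/Sxx = -46.045/99.5 = -0.462764

-0.4628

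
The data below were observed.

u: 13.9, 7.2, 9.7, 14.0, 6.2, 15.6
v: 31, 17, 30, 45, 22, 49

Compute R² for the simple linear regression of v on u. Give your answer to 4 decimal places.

n = 6, Σx = 66.6, Σy = 194, Σxy = 2375.1, Σx² = 816.94, Σy² = 7060
Sxx = Σx² − (Σx)²/n = 816.94 − 739.26 = 77.68
Sxy = Σxy − (Σx)(Σy)/n = 2375.1 − 2153.4 = 221.7
Syy = Σy² − (Σy)²/n = 7060 − 6272.666667 = 787.333333
R² = Sxy²/(Sxx·Syy) = (221.7)²/(77.68·787.333333) = 0.803644

0.8036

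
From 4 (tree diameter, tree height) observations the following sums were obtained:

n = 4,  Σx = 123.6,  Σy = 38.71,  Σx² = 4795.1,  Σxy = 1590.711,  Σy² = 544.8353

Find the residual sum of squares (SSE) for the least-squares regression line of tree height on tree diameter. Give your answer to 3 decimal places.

10.681

Sxx = Σx² − (Σx)²/n = 4795.1 − 3819.24 = 975.86
Sxy = Σxy − (Σx)(Σy)/n = 1590.711 − 1196.139 = 394.572
Syy = Σy² − (Σy)²/n = 544.8353 − 374.616025 = 170.219275
b = Sxy/Sxx = 394.572/975.86 = 0.404333
SSE = Syy − b·Sxy = 170.219275 − 0.404333·394.572 = 10.680957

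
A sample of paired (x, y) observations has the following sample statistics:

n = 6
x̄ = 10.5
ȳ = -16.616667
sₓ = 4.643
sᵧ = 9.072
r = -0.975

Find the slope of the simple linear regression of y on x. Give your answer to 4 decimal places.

b = r · sᵧ/sₓ = -0.975 · 9.072/4.643 = -1.905061

-1.9051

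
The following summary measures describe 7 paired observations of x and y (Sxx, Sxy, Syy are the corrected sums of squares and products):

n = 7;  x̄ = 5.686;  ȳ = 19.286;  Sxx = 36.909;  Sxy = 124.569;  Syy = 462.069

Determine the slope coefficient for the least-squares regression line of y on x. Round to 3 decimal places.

b = Sxy/Sxx = 124.569/36.909 = 3.375030

3.375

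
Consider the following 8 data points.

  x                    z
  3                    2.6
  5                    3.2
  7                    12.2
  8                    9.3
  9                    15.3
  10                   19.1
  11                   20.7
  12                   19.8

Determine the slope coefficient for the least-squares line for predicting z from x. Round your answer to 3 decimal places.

n = 8, Σx = 65, Σy = 102.2, Σxy = 977.6, Σx² = 593
Sxx = Σx² − (Σx)²/n = 593 − 528.125 = 64.875
Sxy = Σxy − (Σx)(Σy)/n = 977.6 − 830.375 = 147.225
b = Sxy/Sxx = 147.225/64.875 = 2.269364

2.269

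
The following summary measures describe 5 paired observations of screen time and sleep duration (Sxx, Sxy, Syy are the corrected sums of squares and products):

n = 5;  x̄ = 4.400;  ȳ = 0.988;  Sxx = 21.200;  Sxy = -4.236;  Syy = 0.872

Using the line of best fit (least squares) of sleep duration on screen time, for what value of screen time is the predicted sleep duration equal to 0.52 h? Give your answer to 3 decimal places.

6.742

b = Sxy/Sxx = -4.236/21.2 = -0.199811
a = ȳ − b·x̄ = 0.988 − (-0.199811)·4.4 = 1.867170
Set a + b·x = 0.52: x = (0.52 − 1.867170) / (-0.199811) = 6.742210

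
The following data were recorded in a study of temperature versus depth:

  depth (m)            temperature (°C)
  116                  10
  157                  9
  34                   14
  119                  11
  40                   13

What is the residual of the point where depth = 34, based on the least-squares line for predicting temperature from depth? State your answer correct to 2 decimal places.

n = 5, Σx = 466, Σy = 57, Σxy = 4878, Σx² = 55022
Sxx = Σx² − (Σx)²/n = 55022 − 43431.2 = 11590.8
Sxy = Σxy − (Σx)(Σy)/n = 4878 − 5312.4 = -434.4
b = Sxy/Sxx = -434.4/11590.8 = -0.037478
a = ȳ − b·x̄ = 11.4 − (-0.037478)·93.2 = 14.892950
ŷ(34) = 14.892950 + (-0.037478)·34 = 13.618698
residual = y − ŷ = 14 − 13.618698 = 0.381302

0.38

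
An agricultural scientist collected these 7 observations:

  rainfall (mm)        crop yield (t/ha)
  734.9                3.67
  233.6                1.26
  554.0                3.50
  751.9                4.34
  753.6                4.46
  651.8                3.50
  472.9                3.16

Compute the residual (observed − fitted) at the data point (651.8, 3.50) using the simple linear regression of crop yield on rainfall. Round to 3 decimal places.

-0.221

n = 7, Σx = 4152.7, Σy = 23.89, Σxy = 15330.385, Σx² = 2683307.19
Sxx = Σx² − (Σx)²/n = 2683307.19 − 2463559.612857 = 219747.577143
Sxy = Σxy − (Σx)(Σy)/n = 15330.385 − 14172.571857 = 1157.813143
b = Sxy/Sxx = 1157.813143/219747.577143 = 0.005269
a = ȳ − b·x̄ = 3.412857 − 0.005269·593.242857 = 0.287160
ŷ(651.8) = 0.287160 + 0.005269·651.8 = 3.721385
residual = y − ŷ = 3.50 − 3.721385 = -0.221385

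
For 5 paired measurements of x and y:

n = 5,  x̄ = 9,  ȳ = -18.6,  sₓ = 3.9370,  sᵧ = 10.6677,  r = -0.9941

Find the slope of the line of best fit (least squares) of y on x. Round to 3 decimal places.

b = r · sᵧ/sₓ = -0.9941 · 10.6677/3.937 = -2.693615

-2.694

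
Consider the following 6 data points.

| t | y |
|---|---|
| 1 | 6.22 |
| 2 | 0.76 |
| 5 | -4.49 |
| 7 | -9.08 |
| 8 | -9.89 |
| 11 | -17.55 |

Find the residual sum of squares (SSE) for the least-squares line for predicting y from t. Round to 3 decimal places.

n = 6, Σx = 34, Σy = -34.03, Σxy = -350.44, Σx² = 264, Σy² = 547.6871
Sxx = Σx² − (Σx)²/n = 264 − 192.666667 = 71.333333
Sxy = Σxy − (Σx)(Σy)/n = -350.44 − (-192.836667) = -157.603333
Syy = Σy² − (Σy)²/n = 547.6871 − 193.006817 = 354.680283
b = Sxy/Sxx = -157.603333/71.333333 = -2.209393
SSE = Syy − b·Sxy = 354.680283 − (-2.209393)·(-157.603333) = 6.472657

6.473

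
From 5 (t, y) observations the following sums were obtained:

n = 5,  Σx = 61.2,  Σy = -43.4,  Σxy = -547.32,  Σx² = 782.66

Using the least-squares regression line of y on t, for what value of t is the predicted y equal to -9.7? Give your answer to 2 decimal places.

Sxx = Σx² − (Σx)²/n = 782.66 − 749.088 = 33.572
Sxy = Σxy − (Σx)(Σy)/n = -547.32 − (-531.216) = -16.104
b = Sxy/Sxx = -16.104/33.572 = -0.479685
a = ȳ − b·x̄ = -8.68 − (-0.479685)·12.24 = -2.808650
Set a + b·x = -9.7: x = (-9.7 − (-2.808650)) / (-0.479685) = 14.366393

14.37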